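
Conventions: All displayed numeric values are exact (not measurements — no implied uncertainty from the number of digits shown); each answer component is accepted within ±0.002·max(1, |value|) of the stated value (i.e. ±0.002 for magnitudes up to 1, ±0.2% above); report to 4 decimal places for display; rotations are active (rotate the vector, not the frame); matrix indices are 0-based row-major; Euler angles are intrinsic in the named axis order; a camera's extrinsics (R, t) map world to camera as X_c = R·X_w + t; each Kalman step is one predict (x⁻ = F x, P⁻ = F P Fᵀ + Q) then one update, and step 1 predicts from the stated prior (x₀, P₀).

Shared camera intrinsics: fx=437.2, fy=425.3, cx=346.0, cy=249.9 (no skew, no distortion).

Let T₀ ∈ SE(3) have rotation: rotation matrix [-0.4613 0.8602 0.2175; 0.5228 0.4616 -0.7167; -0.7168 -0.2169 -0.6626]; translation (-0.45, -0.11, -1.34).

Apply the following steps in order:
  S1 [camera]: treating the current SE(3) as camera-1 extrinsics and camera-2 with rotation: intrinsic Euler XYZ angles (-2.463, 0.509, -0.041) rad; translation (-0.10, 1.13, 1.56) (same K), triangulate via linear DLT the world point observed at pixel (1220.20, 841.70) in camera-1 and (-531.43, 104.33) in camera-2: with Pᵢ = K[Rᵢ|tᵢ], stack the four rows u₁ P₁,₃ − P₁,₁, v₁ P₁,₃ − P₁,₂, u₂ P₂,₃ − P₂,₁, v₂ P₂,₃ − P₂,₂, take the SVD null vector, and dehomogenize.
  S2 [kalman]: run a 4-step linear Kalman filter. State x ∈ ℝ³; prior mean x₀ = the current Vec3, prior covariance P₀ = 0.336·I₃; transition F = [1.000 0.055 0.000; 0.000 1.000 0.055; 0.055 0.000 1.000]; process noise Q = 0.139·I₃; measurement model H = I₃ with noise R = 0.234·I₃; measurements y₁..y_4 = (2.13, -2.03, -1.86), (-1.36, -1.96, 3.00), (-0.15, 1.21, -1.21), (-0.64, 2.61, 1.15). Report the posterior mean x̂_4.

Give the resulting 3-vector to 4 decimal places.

result = (-0.4388, 1.3657, 0.5168)

after S1 (triangulate): (-1.6381, 1.3882, -1.5775)
after S2 (kf_track): (-0.4388, 1.3657, 0.5168)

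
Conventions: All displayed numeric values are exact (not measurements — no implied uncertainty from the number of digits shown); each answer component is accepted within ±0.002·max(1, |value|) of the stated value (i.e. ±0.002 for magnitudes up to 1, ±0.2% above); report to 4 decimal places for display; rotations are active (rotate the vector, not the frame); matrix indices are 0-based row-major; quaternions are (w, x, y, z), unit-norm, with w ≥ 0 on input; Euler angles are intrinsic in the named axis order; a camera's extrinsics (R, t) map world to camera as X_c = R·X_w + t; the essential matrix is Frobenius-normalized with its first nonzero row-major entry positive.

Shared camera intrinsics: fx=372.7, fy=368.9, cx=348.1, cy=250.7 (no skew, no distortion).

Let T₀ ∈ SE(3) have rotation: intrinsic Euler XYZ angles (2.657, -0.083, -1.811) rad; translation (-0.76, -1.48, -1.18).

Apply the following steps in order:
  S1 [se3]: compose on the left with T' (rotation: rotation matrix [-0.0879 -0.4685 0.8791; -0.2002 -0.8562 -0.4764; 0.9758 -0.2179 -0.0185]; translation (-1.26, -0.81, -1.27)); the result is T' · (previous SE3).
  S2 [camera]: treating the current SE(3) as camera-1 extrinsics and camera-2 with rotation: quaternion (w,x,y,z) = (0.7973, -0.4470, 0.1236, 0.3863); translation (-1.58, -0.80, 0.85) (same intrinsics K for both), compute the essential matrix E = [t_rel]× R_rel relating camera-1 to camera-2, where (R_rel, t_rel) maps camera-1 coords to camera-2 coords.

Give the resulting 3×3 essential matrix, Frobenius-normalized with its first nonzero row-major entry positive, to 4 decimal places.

matrix = [0.1763 0.3765 -0.1431; -0.1778 -0.5097 0.1320; -0.4299 0.3103 0.4656]

after S1 (compose_se3): R=[-0.7685 -0.3262 -0.5504; -0.4890 -0.2552 0.8341; -0.4125 0.9102 0.0366], t=(-1.5371, 1.1714, -1.6673)
after S2 (essential): [0.1763 0.3765 -0.1431; -0.1778 -0.5097 0.1320; -0.4299 0.3103 0.4656]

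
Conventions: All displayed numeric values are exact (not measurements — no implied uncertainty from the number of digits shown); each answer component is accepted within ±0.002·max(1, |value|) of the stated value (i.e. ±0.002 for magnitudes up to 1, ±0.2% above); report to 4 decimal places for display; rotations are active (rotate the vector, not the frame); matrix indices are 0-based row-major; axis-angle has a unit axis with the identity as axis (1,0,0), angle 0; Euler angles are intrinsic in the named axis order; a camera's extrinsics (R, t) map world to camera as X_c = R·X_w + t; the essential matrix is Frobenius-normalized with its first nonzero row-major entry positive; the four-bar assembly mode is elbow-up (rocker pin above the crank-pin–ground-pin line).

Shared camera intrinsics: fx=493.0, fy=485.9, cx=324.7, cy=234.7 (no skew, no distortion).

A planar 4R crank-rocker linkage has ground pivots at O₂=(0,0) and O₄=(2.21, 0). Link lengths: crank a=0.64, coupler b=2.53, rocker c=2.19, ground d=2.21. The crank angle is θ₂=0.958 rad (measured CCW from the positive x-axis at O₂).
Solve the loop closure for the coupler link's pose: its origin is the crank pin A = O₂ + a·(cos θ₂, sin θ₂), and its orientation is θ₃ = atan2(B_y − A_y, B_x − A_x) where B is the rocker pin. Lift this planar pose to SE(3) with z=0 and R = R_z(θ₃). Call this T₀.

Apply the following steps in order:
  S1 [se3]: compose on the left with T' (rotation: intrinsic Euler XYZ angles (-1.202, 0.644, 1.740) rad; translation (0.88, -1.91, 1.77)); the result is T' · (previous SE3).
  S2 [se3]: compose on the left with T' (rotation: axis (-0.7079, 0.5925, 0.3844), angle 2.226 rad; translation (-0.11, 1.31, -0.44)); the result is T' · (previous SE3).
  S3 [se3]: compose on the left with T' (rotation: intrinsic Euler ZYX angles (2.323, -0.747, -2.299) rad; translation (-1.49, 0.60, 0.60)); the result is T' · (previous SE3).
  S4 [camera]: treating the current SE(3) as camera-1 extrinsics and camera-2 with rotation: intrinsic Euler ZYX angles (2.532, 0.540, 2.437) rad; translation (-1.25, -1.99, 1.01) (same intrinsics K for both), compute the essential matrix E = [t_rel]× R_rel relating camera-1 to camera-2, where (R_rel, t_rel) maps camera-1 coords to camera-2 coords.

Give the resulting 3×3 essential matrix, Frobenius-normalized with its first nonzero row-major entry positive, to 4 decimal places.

matrix = [0.3044 -0.1746 -0.4262; -0.5931 0.1586 -0.1710; 0.1028 0.0622 0.5241]

source (fourbar_fk): coupler pose = R=[0.7527 -0.6583 0.0000; 0.6583 0.7527 0.0000; 0.0000 0.0000 1.0000], t=(0.3681, 0.5235, 0.0000)
after S1 (compose_se3): R=[-0.6203 -0.5047 0.6004; 0.6619 0.0738 0.7459; -0.4208 0.8601 0.2883], t=(0.4177, -1.4873, 1.6389)
after S2 (compose_se3): R=[-0.7843 -0.1444 -0.6033; -0.1901 0.9817 0.0122; 0.5905 0.1243 -0.7974], t=(1.4819, 2.7420, -1.1383)
after S3 (compose_se3): R=[-0.1375 0.1032 0.9851; -0.6832 0.7102 -0.1698; -0.7171 -0.6964 -0.0272], t=(-0.8785, 3.8608, 0.6611)
after S4 (essential): [0.3044 -0.1746 -0.4262; -0.5931 0.1586 -0.1710; 0.1028 0.0622 0.5241]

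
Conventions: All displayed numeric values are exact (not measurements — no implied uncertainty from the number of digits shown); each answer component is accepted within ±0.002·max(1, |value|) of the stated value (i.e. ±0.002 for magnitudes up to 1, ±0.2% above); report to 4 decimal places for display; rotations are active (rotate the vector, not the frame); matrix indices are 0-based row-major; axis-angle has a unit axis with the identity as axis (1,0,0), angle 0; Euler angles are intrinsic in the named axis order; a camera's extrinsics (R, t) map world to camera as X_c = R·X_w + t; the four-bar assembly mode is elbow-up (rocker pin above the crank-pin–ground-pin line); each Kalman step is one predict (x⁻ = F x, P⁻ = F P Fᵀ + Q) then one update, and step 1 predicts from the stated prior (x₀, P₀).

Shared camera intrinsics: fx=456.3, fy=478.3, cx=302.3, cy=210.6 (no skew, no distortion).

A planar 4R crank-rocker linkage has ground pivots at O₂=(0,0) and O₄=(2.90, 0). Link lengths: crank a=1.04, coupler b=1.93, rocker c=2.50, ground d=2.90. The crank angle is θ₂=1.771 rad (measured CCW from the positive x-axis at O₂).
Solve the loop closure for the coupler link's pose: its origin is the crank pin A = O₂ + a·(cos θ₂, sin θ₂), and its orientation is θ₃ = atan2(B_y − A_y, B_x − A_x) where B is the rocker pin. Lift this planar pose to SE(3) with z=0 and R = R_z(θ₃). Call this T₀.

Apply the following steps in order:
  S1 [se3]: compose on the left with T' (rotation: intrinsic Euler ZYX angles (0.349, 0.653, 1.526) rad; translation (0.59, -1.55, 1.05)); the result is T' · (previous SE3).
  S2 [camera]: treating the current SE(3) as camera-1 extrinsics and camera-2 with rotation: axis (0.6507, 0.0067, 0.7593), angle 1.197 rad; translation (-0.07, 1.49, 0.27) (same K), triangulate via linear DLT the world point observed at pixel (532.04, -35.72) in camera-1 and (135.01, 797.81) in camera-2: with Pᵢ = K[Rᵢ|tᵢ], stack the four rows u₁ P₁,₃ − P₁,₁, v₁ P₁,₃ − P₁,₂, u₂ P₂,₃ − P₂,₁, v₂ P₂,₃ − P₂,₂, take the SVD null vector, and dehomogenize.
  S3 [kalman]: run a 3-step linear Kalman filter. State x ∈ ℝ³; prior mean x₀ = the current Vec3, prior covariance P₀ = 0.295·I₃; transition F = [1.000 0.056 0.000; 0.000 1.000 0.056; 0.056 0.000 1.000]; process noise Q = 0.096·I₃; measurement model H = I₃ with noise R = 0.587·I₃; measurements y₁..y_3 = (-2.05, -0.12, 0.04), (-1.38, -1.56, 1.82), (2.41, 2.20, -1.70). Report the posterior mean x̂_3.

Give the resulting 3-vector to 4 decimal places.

source (fourbar_fk): coupler pose = R=[0.8525 -0.5228 0.0000; 0.5228 0.8525 0.0000; 0.0000 0.0000 1.0000], t=(-0.2068, 1.0192, 0.0000)
after S1 (compose_se3): R=[0.9264 0.0829 0.3672; 0.3620 0.0708 -0.9295; -0.1031 0.9940 0.0356], t=(1.0014, -1.3517, 1.9844)
after S2 (triangulate): (0.3300, 1.2246, 0.5331)
after S3 (kf_track): (0.2556, 0.7264, -0.0185)

result = (0.2556, 0.7264, -0.0185)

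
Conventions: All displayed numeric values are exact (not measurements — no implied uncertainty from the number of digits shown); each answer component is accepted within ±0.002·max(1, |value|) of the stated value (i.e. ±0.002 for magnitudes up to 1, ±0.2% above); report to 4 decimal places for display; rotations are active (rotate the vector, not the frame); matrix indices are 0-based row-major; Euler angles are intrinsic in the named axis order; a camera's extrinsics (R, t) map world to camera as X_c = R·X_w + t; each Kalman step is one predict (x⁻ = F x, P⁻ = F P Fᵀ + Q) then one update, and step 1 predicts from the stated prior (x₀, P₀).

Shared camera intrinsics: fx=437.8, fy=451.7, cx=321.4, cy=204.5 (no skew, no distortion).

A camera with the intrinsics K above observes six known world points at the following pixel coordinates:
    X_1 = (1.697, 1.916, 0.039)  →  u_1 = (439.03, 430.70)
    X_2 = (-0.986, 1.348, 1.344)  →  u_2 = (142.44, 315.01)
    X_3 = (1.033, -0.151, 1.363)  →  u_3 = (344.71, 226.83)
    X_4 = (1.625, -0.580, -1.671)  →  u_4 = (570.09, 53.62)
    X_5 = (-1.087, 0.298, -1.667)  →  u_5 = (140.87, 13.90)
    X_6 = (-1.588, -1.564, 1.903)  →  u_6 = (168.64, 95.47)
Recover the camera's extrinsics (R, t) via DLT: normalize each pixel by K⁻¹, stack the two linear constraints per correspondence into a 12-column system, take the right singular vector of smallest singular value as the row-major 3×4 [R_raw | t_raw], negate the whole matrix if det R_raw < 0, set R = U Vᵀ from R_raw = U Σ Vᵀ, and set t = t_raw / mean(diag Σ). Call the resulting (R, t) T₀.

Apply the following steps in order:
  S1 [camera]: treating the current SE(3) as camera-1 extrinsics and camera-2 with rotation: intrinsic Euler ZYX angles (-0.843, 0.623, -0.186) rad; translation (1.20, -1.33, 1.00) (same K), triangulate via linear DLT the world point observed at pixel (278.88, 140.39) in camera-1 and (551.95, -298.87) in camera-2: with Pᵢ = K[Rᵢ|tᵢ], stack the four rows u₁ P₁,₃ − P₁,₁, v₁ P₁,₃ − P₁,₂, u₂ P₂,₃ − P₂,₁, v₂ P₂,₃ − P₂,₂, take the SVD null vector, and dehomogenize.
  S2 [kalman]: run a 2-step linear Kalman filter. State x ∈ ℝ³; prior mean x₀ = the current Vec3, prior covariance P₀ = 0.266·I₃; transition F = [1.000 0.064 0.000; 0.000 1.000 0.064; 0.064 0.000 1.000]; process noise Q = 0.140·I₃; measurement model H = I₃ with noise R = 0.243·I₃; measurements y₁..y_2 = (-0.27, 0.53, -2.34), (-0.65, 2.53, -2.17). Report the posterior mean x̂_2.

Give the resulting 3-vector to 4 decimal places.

source (pnp_recover): camera pose = R=[0.9466 -0.1542 -0.2832; 0.2535 0.8987 0.3578; 0.1994 -0.4105 0.8898], t=(-0.3200, -0.3400, 4.0601)
after S1 (triangulate): (-0.0093, -1.0858, 1.4024)
after S2 (kf_track): (-0.4424, 1.3024, -1.5894)

result = (-0.4424, 1.3024, -1.5894)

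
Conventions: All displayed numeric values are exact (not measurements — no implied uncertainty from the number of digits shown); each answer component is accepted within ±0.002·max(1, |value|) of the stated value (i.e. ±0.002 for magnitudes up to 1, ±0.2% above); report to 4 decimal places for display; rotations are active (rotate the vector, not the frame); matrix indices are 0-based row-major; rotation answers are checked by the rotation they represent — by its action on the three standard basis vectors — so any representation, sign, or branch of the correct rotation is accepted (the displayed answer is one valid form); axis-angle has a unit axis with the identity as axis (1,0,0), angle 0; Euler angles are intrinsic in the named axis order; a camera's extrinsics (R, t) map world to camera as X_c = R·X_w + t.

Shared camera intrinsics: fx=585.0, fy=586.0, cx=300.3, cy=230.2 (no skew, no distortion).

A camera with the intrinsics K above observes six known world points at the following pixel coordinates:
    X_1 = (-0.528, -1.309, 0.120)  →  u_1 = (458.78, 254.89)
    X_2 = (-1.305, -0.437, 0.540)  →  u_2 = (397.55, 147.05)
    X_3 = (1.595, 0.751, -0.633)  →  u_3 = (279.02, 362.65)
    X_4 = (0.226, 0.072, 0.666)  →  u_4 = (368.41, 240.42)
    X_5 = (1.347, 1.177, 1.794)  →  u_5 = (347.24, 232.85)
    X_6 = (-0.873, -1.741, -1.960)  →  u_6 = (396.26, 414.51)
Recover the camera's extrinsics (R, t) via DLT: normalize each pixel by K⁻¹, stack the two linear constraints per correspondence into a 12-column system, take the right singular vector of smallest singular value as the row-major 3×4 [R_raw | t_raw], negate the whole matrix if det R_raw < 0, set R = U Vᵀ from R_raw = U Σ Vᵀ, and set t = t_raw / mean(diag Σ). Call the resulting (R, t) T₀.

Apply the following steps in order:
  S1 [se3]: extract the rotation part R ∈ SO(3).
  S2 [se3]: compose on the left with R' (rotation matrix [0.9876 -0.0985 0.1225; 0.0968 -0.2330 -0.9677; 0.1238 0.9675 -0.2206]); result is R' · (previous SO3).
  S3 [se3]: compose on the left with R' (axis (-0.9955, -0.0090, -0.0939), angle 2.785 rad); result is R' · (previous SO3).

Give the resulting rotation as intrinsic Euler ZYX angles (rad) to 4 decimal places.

source (pnp_recover): camera pose = R=[0.1265 -0.8100 0.5726; 0.7731 -0.2812 -0.5685; 0.6215 0.5146 0.5907], t=(0.4899, 0.3500, 6.6591)
after S1 (rot_of_se3): [0.1265 -0.8100 0.5726; 0.7731 -0.2812 -0.5685; 0.6215 0.5146 0.5907]
after S2 (compose_so3): [0.1249 -0.7092 0.6938; -0.7693 -0.5109 -0.3837; 0.6266 -0.4858 -0.6094]
after S3 (compose_so3): [0.1957 -0.8091 0.5542; 0.9377 0.3199 0.1359; -0.2872 0.4930 0.8212]

rotation (euler_zyx) = (1.3651, 0.2913, 0.5407)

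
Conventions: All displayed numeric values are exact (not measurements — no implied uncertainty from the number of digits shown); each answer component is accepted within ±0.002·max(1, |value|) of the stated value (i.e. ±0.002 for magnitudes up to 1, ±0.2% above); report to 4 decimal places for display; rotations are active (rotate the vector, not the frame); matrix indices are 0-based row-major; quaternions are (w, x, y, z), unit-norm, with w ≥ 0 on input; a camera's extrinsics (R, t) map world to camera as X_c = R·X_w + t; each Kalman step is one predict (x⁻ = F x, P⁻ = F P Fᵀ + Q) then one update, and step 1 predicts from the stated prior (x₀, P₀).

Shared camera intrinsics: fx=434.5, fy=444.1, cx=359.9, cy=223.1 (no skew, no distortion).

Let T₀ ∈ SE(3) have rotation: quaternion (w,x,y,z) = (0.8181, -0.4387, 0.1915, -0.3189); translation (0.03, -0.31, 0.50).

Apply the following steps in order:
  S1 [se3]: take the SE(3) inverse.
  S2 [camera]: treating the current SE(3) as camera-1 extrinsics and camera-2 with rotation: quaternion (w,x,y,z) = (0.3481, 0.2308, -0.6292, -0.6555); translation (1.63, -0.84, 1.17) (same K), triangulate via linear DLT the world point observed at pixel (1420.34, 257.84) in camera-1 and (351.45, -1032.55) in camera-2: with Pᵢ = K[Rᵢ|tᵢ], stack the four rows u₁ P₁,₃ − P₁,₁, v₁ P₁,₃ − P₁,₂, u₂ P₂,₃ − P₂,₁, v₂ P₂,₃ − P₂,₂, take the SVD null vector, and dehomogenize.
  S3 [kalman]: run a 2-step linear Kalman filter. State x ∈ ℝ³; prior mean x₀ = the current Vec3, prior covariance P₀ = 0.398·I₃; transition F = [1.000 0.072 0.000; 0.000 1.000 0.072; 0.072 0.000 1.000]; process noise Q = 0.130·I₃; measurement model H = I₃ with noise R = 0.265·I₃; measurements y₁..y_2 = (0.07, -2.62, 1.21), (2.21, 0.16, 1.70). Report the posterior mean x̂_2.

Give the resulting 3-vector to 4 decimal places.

after S1 (invert_se3): R=[0.7233 -0.6897 -0.0335; 0.3537 0.4118 -0.8398; 0.5931 0.5956 0.5418], t=(-0.2188, 0.5370, -0.1041)
after S2 (triangulate): (1.4455, -0.9362, 0.7339)
after S3 (kf_track): (1.3799, -0.7979, 1.4658)

result = (1.3799, -0.7979, 1.4658)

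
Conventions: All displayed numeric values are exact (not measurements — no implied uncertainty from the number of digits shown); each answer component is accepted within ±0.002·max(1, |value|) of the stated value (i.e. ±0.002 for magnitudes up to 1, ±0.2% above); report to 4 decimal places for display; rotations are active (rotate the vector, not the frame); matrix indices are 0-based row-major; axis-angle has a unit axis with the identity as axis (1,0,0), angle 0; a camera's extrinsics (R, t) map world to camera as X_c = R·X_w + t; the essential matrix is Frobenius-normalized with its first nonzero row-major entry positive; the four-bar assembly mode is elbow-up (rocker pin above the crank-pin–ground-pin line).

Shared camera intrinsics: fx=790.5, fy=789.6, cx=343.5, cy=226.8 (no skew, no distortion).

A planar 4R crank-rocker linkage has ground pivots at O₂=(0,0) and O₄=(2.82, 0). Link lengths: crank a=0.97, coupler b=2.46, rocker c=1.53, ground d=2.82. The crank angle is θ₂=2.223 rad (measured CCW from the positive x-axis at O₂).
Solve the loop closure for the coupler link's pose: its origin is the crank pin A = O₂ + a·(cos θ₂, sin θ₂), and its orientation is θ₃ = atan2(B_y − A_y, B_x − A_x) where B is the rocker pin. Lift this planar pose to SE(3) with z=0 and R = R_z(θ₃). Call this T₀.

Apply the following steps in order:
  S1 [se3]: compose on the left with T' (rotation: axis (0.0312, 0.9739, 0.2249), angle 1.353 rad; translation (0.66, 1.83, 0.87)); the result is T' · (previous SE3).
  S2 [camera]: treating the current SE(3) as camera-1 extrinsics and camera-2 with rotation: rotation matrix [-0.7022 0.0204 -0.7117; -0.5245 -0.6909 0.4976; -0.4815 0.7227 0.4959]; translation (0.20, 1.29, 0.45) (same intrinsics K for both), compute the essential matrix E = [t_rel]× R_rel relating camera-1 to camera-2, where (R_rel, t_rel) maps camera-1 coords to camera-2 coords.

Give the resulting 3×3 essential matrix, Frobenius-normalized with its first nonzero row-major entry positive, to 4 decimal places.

matrix = [0.3668 -0.0911 0.5808; 0.3533 0.0953 -0.3312; 0.4877 0.0749 -0.1814]

source (fourbar_fk): coupler pose = R=[0.9865 -0.1636 0.0000; 0.1636 0.9865 0.0000; 0.0000 0.0000 1.0000], t=(-0.5887, 0.7709, 0.0000)
after S1 (compose_se3): R=[0.1819 -0.2286 0.9564; 0.3971 0.9068 0.1412; -0.8996 0.3541 0.2557], t=(0.3814, 2.4265, 1.5824)
after S2 (essential): [0.3668 -0.0911 0.5808; 0.3533 0.0953 -0.3312; 0.4877 0.0749 -0.1814]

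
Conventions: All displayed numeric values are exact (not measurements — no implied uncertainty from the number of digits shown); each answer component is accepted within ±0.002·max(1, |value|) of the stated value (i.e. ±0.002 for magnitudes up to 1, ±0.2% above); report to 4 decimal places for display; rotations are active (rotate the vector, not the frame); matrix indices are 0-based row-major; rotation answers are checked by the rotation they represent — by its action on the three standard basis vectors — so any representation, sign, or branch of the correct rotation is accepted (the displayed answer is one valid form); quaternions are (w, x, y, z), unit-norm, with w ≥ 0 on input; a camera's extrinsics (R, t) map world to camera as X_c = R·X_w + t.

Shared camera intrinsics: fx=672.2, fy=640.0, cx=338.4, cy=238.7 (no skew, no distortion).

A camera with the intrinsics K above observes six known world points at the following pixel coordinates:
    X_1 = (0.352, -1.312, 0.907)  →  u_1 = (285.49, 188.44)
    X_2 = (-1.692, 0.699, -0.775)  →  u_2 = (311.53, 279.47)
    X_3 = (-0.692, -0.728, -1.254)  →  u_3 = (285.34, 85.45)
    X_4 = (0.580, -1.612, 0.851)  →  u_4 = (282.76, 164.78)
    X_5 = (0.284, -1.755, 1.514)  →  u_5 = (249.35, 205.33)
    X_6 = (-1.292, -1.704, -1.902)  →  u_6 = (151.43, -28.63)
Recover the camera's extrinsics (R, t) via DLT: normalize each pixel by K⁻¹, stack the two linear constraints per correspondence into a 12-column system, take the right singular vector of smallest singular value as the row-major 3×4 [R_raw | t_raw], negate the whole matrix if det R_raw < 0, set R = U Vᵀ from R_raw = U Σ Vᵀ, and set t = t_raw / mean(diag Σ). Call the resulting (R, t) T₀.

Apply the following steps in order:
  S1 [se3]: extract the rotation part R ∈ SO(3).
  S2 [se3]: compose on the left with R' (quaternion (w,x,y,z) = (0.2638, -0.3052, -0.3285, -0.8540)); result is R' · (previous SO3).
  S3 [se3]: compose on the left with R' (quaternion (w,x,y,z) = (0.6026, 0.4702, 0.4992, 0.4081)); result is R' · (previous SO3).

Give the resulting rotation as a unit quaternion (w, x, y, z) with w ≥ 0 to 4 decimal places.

source (pnp_recover): camera pose = R=[0.6679 0.7122 -0.2162; -0.4174 0.5989 0.6835; 0.6162 -0.3663 0.6973], t=(0.2799, -0.3001, 6.4799)
after S1 (rot_of_se3): [0.6679 0.7122 -0.2162; -0.4174 0.5989 0.6835; 0.6162 -0.3663 0.6973]
after S2 (compose_so3): [-0.5079 -0.2179 0.8334; 0.5471 -0.8289 0.1167; 0.6654 0.5153 0.5401]
after S3 (compose_so3): [0.5579 0.4897 0.6701; -0.4712 -0.4777 0.7414; 0.6832 -0.7294 -0.0358]

rotation (quat) = (0.5110, -0.7196, -0.0064, -0.4701)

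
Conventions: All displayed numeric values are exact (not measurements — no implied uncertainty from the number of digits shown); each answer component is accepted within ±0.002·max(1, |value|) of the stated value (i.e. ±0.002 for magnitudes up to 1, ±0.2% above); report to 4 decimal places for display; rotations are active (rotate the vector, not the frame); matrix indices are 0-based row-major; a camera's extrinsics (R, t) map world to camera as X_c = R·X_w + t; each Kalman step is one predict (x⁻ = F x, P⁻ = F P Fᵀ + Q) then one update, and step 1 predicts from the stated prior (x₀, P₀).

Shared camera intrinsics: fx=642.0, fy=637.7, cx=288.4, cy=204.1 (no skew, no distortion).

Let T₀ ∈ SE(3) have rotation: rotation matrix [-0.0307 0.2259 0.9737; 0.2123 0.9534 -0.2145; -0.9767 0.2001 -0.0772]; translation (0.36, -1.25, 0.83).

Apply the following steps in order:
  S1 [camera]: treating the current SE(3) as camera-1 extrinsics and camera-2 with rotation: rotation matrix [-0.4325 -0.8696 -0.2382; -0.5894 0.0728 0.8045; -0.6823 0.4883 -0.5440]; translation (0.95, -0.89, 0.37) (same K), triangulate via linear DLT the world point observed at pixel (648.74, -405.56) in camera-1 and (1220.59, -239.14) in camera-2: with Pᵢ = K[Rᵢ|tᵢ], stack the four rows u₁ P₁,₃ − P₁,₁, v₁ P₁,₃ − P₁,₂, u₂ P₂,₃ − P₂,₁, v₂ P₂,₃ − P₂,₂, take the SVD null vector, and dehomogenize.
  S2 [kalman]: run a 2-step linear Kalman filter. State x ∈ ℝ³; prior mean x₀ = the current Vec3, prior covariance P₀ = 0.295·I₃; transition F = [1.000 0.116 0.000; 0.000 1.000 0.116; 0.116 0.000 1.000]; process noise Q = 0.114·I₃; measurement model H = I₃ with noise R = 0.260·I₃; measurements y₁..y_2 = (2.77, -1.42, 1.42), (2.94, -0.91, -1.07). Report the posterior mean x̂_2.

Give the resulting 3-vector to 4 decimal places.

after S1 (triangulate): (-0.3970, 0.2195, 0.2816)
after S2 (kf_track): (2.1668, -0.7627, 0.0422)

result = (2.1668, -0.7627, 0.0422)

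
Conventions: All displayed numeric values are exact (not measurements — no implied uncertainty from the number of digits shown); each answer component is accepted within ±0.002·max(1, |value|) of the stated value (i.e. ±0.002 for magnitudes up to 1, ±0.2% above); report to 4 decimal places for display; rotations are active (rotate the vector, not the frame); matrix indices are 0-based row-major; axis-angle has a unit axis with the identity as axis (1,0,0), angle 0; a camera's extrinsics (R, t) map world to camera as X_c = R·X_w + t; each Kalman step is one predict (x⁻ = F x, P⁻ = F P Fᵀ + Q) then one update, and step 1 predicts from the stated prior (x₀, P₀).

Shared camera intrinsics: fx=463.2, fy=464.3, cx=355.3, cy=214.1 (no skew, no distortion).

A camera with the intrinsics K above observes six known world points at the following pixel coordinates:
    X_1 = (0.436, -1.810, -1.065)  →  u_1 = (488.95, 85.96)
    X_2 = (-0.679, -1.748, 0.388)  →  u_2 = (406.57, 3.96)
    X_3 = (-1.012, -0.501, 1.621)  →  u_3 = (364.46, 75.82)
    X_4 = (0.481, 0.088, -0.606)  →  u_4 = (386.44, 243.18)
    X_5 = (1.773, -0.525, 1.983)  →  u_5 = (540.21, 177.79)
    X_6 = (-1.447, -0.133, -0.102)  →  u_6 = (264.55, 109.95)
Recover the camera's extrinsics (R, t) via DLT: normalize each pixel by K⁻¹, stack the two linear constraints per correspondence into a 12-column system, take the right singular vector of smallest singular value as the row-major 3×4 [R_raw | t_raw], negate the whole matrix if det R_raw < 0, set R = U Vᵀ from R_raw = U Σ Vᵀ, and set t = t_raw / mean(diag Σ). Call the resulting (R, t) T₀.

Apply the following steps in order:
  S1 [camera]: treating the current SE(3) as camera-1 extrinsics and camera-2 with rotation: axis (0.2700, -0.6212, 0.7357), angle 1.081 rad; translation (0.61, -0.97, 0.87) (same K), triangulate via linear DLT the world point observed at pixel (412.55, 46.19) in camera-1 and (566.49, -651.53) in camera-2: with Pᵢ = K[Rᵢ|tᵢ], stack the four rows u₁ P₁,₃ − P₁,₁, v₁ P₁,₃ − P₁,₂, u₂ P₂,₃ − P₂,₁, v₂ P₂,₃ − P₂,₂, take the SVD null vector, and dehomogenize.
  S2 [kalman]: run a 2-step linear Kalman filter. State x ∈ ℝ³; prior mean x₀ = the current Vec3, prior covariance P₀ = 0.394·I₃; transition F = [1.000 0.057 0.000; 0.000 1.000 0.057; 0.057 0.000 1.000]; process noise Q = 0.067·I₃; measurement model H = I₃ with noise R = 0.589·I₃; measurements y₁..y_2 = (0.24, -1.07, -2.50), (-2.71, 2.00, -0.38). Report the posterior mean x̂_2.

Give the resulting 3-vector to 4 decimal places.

result = (-1.1510, -0.0827, -0.3830)

source (pnp_recover): camera pose = R=[0.8269 -0.4373 0.3535; 0.5577 0.7184 -0.4158; -0.0721 0.5410 0.8379], t=(0.1700, -0.2900, 5.1799)
after S1 (triangulate): (-0.5697, -1.2430, 1.2793)
after S2 (kf_track): (-1.1510, -0.0827, -0.3830)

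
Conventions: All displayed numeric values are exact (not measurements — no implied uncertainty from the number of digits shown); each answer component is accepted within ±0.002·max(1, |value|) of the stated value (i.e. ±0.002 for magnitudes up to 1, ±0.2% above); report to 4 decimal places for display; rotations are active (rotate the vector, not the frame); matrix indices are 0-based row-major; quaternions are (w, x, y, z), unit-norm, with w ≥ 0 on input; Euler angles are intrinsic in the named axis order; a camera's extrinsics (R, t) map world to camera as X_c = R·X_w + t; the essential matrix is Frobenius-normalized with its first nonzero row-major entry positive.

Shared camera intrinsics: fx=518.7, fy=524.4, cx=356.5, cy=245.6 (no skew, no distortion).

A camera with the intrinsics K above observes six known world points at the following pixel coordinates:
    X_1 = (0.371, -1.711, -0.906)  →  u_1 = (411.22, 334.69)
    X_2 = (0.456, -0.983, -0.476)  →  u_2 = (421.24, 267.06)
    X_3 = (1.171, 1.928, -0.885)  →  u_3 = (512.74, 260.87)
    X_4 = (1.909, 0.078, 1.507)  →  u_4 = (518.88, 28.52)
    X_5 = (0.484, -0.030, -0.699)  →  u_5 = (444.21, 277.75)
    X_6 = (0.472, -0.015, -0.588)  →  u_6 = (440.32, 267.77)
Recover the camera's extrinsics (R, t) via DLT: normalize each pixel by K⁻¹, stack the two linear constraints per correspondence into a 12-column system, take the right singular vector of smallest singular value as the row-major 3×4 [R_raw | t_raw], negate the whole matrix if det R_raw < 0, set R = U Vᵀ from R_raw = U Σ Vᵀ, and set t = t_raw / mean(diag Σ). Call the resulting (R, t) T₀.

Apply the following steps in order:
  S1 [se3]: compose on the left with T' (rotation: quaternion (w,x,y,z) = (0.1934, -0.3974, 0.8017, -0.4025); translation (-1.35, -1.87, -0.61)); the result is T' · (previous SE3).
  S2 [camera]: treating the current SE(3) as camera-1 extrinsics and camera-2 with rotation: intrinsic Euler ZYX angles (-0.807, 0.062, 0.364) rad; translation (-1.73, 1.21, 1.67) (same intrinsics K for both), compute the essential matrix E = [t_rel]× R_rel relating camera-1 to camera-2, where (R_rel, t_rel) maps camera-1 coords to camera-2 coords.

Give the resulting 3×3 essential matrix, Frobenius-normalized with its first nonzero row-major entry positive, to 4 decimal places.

source (pnp_recover): camera pose = R=[0.9186 0.2768 -0.2821; -0.2764 -0.0604 -0.9592; -0.2825 0.9590 0.0210], t=(0.2991, -0.2011, 5.6977)
after S1 (compose_se3): R=[-0.6047 0.4646 0.6470; -0.6890 -0.7127 -0.1321; 0.3997 -0.5256 0.7510], t=(2.1539, -4.9807, -3.8719)
after S2 (essential): [0.2217 -0.0870 0.1162; -0.5246 0.2336 -0.3166; 0.4183 0.3043 -0.4818]

matrix = [0.2217 -0.0870 0.1162; -0.5246 0.2336 -0.3166; 0.4183 0.3043 -0.4818]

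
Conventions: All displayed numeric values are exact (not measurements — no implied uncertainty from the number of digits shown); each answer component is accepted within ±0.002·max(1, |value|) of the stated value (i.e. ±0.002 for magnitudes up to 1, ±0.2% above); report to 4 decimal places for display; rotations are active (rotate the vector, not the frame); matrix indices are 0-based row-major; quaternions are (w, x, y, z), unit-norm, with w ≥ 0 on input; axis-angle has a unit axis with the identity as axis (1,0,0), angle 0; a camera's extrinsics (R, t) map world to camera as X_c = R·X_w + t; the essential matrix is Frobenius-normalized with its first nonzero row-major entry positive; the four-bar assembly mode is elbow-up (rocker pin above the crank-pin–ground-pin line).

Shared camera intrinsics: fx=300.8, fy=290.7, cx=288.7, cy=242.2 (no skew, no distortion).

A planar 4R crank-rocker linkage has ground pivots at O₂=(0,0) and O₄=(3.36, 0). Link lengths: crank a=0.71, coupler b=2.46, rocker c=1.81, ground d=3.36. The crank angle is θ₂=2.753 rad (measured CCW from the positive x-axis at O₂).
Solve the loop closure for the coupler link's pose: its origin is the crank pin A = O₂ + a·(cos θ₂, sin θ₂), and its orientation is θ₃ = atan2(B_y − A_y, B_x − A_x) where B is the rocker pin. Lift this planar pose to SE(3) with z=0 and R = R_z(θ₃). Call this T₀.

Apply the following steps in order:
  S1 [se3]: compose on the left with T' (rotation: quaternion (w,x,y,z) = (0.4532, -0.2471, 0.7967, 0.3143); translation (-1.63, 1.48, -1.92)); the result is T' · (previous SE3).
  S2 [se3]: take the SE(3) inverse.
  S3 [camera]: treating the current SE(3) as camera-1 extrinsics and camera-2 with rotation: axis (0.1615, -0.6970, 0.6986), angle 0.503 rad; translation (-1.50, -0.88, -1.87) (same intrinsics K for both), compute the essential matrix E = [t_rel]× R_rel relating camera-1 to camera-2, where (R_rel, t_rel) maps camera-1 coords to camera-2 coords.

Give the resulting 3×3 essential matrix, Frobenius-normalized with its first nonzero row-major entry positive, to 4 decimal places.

source (fourbar_fk): coupler pose = R=[0.9753 -0.2207 0.0000; 0.2207 0.9753 0.0000; 0.0000 0.0000 1.0000], t=(-0.6571, 0.2690, 0.0000)
after S1 (compose_se3): R=[-0.6053 -0.5588 0.5668; 0.0440 0.6876 0.7248; -0.7948 0.4637 -0.3916], t=(-1.5057, 1.7345, -1.2690)
after S2 (invert_se3): R=[-0.6053 0.0440 -0.7948; -0.5588 0.6876 0.4637; 0.5668 0.7248 -0.3916], t=(-1.9962, -1.4456, -0.9007)
after S3 (essential): [0.0863 -0.2305 -0.4809; 0.2793 -0.5873 0.2697; -0.0394 0.1245 0.4419]

matrix = [0.0863 -0.2305 -0.4809; 0.2793 -0.5873 0.2697; -0.0394 0.1245 0.4419]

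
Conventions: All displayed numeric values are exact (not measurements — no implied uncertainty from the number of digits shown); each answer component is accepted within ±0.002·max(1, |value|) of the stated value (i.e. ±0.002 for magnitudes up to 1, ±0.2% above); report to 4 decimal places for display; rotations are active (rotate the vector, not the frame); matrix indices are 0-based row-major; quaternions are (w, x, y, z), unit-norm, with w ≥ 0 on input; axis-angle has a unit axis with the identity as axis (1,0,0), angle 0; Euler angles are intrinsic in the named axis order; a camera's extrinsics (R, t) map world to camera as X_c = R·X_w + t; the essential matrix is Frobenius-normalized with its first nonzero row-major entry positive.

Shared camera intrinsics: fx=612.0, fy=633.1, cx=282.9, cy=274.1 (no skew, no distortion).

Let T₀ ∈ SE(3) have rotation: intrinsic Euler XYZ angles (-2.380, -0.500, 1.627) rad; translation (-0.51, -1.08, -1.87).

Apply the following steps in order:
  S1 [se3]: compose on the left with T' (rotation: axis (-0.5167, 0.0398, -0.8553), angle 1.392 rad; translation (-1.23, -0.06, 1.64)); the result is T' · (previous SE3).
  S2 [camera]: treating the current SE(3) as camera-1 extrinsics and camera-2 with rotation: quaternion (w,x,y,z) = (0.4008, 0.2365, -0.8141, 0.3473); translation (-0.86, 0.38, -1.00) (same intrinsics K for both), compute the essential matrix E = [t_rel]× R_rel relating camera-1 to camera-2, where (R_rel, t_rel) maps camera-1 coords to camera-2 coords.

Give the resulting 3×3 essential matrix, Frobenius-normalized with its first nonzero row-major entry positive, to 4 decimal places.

after S1 (compose_se3): R=[-0.9003 -0.4319 0.0533; -0.4121 0.8854 0.2149; -0.1401 0.1715 -0.9752], t=(-3.0760, -0.7140, 0.5969)
after S2 (essential): [0.0945 -0.3812 -0.5608; 0.4172 -0.4460 0.3433; -0.0343 -0.0364 -0.1947]

matrix = [0.0945 -0.3812 -0.5608; 0.4172 -0.4460 0.3433; -0.0343 -0.0364 -0.1947]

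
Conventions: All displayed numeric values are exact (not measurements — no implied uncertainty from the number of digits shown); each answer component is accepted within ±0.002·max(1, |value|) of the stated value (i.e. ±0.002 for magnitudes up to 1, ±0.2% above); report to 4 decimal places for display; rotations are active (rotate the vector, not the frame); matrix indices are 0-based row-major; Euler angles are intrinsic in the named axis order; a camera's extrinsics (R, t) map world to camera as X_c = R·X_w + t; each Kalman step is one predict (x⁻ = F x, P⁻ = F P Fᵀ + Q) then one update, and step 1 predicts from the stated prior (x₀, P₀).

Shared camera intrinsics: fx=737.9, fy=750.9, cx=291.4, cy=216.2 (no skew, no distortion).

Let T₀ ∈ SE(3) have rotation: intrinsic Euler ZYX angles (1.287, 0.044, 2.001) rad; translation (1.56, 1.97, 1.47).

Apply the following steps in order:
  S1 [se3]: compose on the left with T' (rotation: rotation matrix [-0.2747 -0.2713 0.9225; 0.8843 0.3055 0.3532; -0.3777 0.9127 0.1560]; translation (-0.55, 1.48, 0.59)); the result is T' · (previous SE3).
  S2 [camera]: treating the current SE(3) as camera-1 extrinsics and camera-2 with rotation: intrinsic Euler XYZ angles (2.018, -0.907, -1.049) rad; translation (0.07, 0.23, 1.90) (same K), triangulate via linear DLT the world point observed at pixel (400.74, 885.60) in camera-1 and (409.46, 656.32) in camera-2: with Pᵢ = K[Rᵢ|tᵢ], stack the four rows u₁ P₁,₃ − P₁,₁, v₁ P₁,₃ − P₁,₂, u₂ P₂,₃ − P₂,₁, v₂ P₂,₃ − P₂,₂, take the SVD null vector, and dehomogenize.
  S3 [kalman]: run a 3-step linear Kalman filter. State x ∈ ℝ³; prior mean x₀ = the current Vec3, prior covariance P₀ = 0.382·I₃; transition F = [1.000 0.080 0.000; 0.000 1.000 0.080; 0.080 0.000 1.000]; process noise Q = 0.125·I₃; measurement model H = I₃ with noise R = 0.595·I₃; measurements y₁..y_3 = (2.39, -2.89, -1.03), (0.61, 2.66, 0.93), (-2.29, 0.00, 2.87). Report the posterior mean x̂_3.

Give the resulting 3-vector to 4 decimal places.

after S1 (compose_se3): R=[-0.3776 0.7458 -0.5488; 0.5248 0.6607 0.5367; 0.7628 -0.0853 -0.6409], t=(-0.1570, 3.9805, 2.0282)
after S2 (triangulate): (-0.9282, -0.8929, -1.4969)
after S3 (kf_track): (-0.4373, -0.0330, 0.8881)

result = (-0.4373, -0.0330, 0.8881)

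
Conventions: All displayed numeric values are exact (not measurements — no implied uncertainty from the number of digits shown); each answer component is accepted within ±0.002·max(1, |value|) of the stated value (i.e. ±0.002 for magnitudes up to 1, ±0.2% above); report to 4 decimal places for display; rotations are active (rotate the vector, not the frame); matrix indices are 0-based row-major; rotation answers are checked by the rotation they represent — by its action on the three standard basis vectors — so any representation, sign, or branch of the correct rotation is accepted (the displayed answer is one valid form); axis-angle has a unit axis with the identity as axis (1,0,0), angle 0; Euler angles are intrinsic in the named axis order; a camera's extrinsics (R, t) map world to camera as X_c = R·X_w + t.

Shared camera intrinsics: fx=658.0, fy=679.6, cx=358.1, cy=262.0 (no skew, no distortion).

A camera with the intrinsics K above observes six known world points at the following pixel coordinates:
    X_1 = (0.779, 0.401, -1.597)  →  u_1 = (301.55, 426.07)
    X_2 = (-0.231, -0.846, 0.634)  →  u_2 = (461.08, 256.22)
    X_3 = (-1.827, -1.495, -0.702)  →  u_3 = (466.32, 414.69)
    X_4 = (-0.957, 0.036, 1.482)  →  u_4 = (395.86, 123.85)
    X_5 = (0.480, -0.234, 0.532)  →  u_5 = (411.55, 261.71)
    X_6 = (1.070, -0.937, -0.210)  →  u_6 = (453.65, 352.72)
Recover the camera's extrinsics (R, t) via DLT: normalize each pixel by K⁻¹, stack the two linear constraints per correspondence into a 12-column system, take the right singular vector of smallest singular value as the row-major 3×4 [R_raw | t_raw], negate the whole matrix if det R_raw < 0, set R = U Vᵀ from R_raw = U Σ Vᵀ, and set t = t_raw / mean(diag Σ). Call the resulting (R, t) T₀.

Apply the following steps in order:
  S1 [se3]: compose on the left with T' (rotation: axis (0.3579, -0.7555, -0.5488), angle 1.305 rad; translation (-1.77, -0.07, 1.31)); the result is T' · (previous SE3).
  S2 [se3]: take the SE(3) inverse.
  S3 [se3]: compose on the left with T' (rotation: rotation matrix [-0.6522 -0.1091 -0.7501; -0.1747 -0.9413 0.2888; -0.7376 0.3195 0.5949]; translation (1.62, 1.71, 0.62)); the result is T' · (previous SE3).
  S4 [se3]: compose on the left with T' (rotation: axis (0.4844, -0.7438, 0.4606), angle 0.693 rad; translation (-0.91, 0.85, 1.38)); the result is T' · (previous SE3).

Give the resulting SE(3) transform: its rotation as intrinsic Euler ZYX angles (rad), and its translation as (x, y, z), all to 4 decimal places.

rotation (euler_zyx) = (1.1788, -0.6881, -3.0352), translation = (1.2645, 4.8414, 11.8064)

source (pnp_recover): camera pose = R=[0.2326 -0.9065 0.3523; 0.2060 -0.3081 -0.9288; 0.9505 0.2886 0.1151], t=(0.0900, 0.3200, 6.9505)
after S1 (compose_se3): R=[-0.6794 -0.6776 -0.2814; -0.0664 0.4387 -0.8962; 0.7307 -0.5902 -0.3431], t=(-7.7054, -0.1923, 4.9399)
after S2 (invert_se3): R=[-0.6794 -0.0664 0.7307; -0.6776 0.4387 -0.5902; -0.2814 -0.8962 -0.3431], t=(-8.8578, -2.2213, -0.6460)
after S3 (compose_se3): R=[0.7282 0.6677 -0.1549; 0.6753 -0.6602 0.3288; 0.1173 -0.3440 -0.9316], t=(8.1243, 5.1621, 6.0596)
after S4 (compose_se3): R=[0.2951 0.9447 0.1431; 0.7139 -0.3175 0.6241; 0.6351 -0.0820 -0.7681], t=(1.2645, 4.8414, 11.8064)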